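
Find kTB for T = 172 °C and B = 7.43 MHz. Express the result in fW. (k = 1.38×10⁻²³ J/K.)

T = 172 °C + 273.15 = 445.15 K
P_n = kTB = 1.38×10⁻²³ × 445.15 × 7.43×10⁶ = 4.56×10⁻¹⁴ W = 45.6 fW

45.6 fW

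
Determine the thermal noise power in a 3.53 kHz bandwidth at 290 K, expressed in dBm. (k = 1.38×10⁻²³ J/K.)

−138.5 dBm

P_n = kTB = 1.38×10⁻²³ × 290 × 3.53×10³ = 1.41×10⁻¹⁷ W
In dBm: 10 log₁₀(1.41×10⁻¹⁷ / 10⁻³) = −138.5 dBm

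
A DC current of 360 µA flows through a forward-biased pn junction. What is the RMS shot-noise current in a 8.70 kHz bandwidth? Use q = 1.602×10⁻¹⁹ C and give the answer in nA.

I_n = √(2qI·B)
2qI·B = 2 × 1.602×10⁻¹⁹ × 3.60×10⁻⁴ × 8.70×10³ = 1.00×10⁻¹⁸ A²
I_n = √(1.00×10⁻¹⁸) = 1.00×10⁻⁹ A = 1.00 nA

1.00 nA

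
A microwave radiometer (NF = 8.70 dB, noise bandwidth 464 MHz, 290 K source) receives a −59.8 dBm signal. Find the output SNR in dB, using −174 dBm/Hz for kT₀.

18.8 dB

Noise floor: N = −174 + 10 log₁₀(B) + NF
10 log₁₀(4.64×10⁸) = 86.67 dB
N = −174 + 86.67 + 8.70 = −78.63 dBm
SNR = P_sig − N = −59.8 − (−78.63) = 18.83 dB → 18.8 dB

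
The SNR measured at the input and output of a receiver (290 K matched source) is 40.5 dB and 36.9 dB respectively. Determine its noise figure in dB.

NF (dB) = SNR_in(dB) − SNR_out(dB) when the source is at T₀
NF = 40.5 − 36.9 = 3.6 dB

3.6 dB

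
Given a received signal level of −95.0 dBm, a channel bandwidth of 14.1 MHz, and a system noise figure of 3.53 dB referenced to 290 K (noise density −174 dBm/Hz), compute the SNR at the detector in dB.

Noise floor: N = −174 + 10 log₁₀(B) + NF
10 log₁₀(1.41×10⁷) = 71.49 dB
N = −174 + 71.49 + 3.53 = −98.98 dBm
SNR = P_sig − N = −95.0 − (−98.98) = 3.98 dB → 4.0 dB

4.0 dB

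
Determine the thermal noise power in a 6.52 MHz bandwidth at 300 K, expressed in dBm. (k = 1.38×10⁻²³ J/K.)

−105.7 dBm

P_n = kTB = 1.38×10⁻²³ × 300 × 6.52×10⁶ = 2.70×10⁻¹⁴ W
In dBm: 10 log₁₀(2.70×10⁻¹⁴ / 10⁻³) = −105.7 dBm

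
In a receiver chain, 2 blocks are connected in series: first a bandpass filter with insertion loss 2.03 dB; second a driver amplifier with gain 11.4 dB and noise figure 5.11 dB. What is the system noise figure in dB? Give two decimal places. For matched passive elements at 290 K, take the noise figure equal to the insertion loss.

Convert to linear (a loss of L dB is a gain of −L dB): F_i = 10^(NF_i/10), G_i = 10^(G_i,dB/10)
  Stage 1: F_1 = 10^(2.03/10) = 1.596, G_1 = 10^(−2.03/10) = 0.6266
  Stage 2: F_2 = 10^(5.11/10) = 3.243, G_2 = 10^(11.4/10) = 13.80
Friis cascade:
  F = 1.596 + (3.243 − 1)/0.6266 = 5.176
NF = 10 log₁₀(5.176) = 7.14 dB

7.14 dB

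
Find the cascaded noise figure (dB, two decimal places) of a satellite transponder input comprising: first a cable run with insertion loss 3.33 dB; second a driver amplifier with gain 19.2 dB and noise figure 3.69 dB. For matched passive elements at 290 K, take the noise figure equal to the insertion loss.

7.02 dB

Convert to linear (a loss of L dB is a gain of −L dB): F_i = 10^(NF_i/10), G_i = 10^(G_i,dB/10)
  Stage 1: F_1 = 10^(3.33/10) = 2.153, G_1 = 10^(−3.33/10) = 0.4645
  Stage 2: F_2 = 10^(3.69/10) = 2.339, G_2 = 10^(19.2/10) = 83.18
Friis cascade:
  F = 2.153 + (2.339 − 1)/0.4645 = 5.035
NF = 10 log₁₀(5.035) = 7.02 dB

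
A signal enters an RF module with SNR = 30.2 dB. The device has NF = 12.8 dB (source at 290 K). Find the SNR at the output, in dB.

17.4 dB

By definition F = SNR_in/SNR_out, so in dB: SNR_out = SNR_in − NF
SNR_out = 30.2 − 12.8 = 17.4 dB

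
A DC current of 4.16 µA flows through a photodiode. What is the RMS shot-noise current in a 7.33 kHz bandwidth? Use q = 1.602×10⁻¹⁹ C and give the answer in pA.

98.8 pA

I_n = √(2qI·B)
2qI·B = 2 × 1.602×10⁻¹⁹ × 4.16×10⁻⁶ × 7.33×10³ = 9.77×10⁻²¹ A²
I_n = √(9.77×10⁻²¹) = 9.88×10⁻¹¹ A = 98.8 pA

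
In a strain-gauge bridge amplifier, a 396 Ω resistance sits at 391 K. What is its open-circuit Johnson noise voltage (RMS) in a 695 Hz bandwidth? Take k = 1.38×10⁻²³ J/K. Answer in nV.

77.1 nV

V_n = √(4kTRB)
4kTRB = 4 × 1.38×10⁻²³ × 391 × 3.96×10² × 6.95×10² = 5.94×10⁻¹⁵ V²
V_n = √(5.94×10⁻¹⁵) = 7.71×10⁻⁸ V = 77.1 nV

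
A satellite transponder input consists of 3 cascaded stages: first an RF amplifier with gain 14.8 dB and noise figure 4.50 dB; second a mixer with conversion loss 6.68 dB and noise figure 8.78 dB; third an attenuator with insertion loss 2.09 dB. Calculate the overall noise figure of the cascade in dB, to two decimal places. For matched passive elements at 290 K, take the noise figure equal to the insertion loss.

Convert to linear (a loss of L dB is a gain of −L dB): F_i = 10^(NF_i/10), G_i = 10^(G_i,dB/10)
  Stage 1: F_1 = 10^(4.50/10) = 2.818, G_1 = 10^(14.8/10) = 30.20
  Stage 2: F_2 = 10^(8.78/10) = 7.551, G_2 = 10^(−6.68/10) = 0.2148
  Stage 3: F_3 = 10^(2.09/10) = 1.618, G_3 = 10^(−2.09/10) = 0.6180
Friis cascade:
  F = 2.818 + (7.551 − 1)/30.20 + (1.618 − 1)/6.486 = 3.131
NF = 10 log₁₀(3.131) = 4.96 dB

4.96 dB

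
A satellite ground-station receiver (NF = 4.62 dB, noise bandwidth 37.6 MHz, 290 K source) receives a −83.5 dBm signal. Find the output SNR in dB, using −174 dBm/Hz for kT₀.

10.1 dB

Noise floor: N = −174 + 10 log₁₀(B) + NF
10 log₁₀(3.76×10⁷) = 75.75 dB
N = −174 + 75.75 + 4.62 = −93.63 dBm
SNR = P_sig − N = −83.5 − (−93.63) = 10.13 dB → 10.1 dB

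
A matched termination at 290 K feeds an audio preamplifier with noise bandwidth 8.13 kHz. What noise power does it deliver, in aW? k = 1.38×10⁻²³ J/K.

P_n = kTB = 1.38×10⁻²³ × 290 × 8.13×10³ = 3.25×10⁻¹⁷ W = 32.5 aW

32.5 aW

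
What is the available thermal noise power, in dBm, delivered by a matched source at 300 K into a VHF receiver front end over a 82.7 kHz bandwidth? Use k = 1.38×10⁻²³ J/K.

−124.7 dBm

P_n = kTB = 1.38×10⁻²³ × 300 × 8.27×10⁴ = 3.42×10⁻¹⁶ W
In dBm: 10 log₁₀(3.42×10⁻¹⁶ / 10⁻³) = −124.7 dBm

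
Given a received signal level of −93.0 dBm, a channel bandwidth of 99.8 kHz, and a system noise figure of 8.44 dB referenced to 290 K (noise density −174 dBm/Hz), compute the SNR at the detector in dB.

22.6 dB

Noise floor: N = −174 + 10 log₁₀(B) + NF
10 log₁₀(9.98×10⁴) = 49.99 dB
N = −174 + 49.99 + 8.44 = −115.57 dBm
SNR = P_sig − N = −93.0 − (−115.57) = 22.57 dB → 22.6 dB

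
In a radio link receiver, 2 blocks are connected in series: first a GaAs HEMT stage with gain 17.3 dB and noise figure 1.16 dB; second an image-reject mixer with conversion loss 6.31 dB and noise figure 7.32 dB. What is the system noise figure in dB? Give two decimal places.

Convert to linear (a loss of L dB is a gain of −L dB): F_i = 10^(NF_i/10), G_i = 10^(G_i,dB/10)
  Stage 1: F_1 = 10^(1.16/10) = 1.306, G_1 = 10^(17.3/10) = 53.70
  Stage 2: F_2 = 10^(7.32/10) = 5.395, G_2 = 10^(−6.31/10) = 0.2339
Friis cascade:
  F = 1.306 + (5.395 − 1)/53.70 = 1.388
NF = 10 log₁₀(1.388) = 1.42 dB

1.42 dB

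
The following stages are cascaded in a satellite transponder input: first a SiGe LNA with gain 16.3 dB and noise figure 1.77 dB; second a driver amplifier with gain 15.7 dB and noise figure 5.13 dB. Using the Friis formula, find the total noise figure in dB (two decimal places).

Convert to linear (a loss of L dB is a gain of −L dB): F_i = 10^(NF_i/10), G_i = 10^(G_i,dB/10)
  Stage 1: F_1 = 10^(1.77/10) = 1.503, G_1 = 10^(16.3/10) = 42.66
  Stage 2: F_2 = 10^(5.13/10) = 3.258, G_2 = 10^(15.7/10) = 37.15
Friis cascade:
  F = 1.503 + (3.258 − 1)/42.66 = 1.556
NF = 10 log₁₀(1.556) = 1.92 dB

1.92 dB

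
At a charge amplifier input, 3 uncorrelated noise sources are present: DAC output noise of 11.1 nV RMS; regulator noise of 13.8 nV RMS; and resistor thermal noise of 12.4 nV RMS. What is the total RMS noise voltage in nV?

Uncorrelated sources add in power (mean-square): V_tot = √(ΣV_i²)
V_tot = √[(1.11×10⁻⁸)² + (1.38×10⁻⁸)² + (1.24×10⁻⁸)²] = 2.16×10⁻⁸ V = 21.6 nV

21.6 nV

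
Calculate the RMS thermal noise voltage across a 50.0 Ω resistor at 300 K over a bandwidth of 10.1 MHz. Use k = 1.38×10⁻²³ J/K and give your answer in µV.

2.89 µV

V_n = √(4kTRB)
4kTRB = 4 × 1.38×10⁻²³ × 300 × 5.00×10¹ × 1.01×10⁷ = 8.36×10⁻¹² V²
V_n = √(8.36×10⁻¹²) = 2.89×10⁻⁶ V = 2.89 µV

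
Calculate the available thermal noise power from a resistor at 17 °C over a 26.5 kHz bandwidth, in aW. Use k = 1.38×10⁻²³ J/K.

T = 17 °C + 273.15 = 290.15 K
P_n = kTB = 1.38×10⁻²³ × 290.15 × 2.65×10⁴ = 1.06×10⁻¹⁶ W = 106 aW

106 aW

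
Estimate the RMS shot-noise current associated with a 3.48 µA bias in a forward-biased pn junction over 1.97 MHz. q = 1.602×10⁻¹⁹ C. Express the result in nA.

1.48 nA

I_n = √(2qI·B)
2qI·B = 2 × 1.602×10⁻¹⁹ × 3.48×10⁻⁶ × 1.97×10⁶ = 2.20×10⁻¹⁸ A²
I_n = √(2.20×10⁻¹⁸) = 1.48×10⁻⁹ A = 1.48 nA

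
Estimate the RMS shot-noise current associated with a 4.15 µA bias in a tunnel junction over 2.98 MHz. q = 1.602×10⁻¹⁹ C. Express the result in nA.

I_n = √(2qI·B)
2qI·B = 2 × 1.602×10⁻¹⁹ × 4.15×10⁻⁶ × 2.98×10⁶ = 3.96×10⁻¹⁸ A²
I_n = √(3.96×10⁻¹⁸) = 1.99×10⁻⁹ A = 1.99 nA

1.99 nA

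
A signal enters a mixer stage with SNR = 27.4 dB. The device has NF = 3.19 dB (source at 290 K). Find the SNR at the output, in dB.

By definition F = SNR_in/SNR_out, so in dB: SNR_out = SNR_in − NF
SNR_out = 27.4 − 3.19 = 24.21 dB

24.21 dB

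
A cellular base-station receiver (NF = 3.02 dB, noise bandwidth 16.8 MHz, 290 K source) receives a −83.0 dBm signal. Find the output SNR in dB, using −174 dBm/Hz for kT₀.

Noise floor: N = −174 + 10 log₁₀(B) + NF
10 log₁₀(1.68×10⁷) = 72.25 dB
N = −174 + 72.25 + 3.02 = −98.73 dBm
SNR = P_sig − N = −83.0 − (−98.73) = 15.73 dB → 15.7 dB

15.7 dB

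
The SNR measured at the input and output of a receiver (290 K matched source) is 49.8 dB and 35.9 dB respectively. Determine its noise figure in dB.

13.9 dB

NF (dB) = SNR_in(dB) − SNR_out(dB) when the source is at T₀
NF = 49.8 − 35.9 = 13.9 dB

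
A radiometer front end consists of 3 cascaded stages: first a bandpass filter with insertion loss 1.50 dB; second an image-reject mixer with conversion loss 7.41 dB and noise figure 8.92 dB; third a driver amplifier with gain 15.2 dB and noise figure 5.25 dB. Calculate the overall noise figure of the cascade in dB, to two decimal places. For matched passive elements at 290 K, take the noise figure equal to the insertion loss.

Convert to linear (a loss of L dB is a gain of −L dB): F_i = 10^(NF_i/10), G_i = 10^(G_i,dB/10)
  Stage 1: F_1 = 10^(1.50/10) = 1.413, G_1 = 10^(−1.50/10) = 0.7079
  Stage 2: F_2 = 10^(8.92/10) = 7.798, G_2 = 10^(−7.41/10) = 0.1816
  Stage 3: F_3 = 10^(5.25/10) = 3.350, G_3 = 10^(15.2/10) = 33.11
Friis cascade:
  F = 1.413 + (7.798 − 1)/0.7079 + (3.350 − 1)/0.1285 = 29.30
NF = 10 log₁₀(29.30) = 14.67 dB

14.67 dB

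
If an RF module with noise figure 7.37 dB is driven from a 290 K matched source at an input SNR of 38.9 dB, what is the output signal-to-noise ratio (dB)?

By definition F = SNR_in/SNR_out, so in dB: SNR_out = SNR_in − NF
SNR_out = 38.9 − 7.37 = 31.53 dB

31.53 dB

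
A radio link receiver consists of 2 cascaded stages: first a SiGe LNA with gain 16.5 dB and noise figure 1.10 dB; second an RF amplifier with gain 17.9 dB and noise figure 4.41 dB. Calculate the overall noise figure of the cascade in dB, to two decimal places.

1.23 dB

Convert to linear (a loss of L dB is a gain of −L dB): F_i = 10^(NF_i/10), G_i = 10^(G_i,dB/10)
  Stage 1: F_1 = 10^(1.10/10) = 1.288, G_1 = 10^(16.5/10) = 44.67
  Stage 2: F_2 = 10^(4.41/10) = 2.761, G_2 = 10^(17.9/10) = 61.66
Friis cascade:
  F = 1.288 + (2.761 − 1)/44.67 = 1.328
NF = 10 log₁₀(1.328) = 1.23 dB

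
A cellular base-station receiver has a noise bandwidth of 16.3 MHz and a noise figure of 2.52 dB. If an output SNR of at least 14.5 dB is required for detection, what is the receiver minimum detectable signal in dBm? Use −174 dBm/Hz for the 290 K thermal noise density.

−84.9 dBm

Sensitivity = −174 + 10 log₁₀(B) + NF + SNR_min
= −174 + 72.12 + 2.52 + 14.5
= −84.86 dBm → −84.9 dBm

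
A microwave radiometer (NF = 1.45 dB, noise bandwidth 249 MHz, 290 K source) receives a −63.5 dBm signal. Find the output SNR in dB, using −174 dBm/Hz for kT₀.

25.1 dB

Noise floor: N = −174 + 10 log₁₀(B) + NF
10 log₁₀(2.49×10⁸) = 83.96 dB
N = −174 + 83.96 + 1.45 = −88.59 dBm
SNR = P_sig − N = −63.5 − (−88.59) = 25.09 dB → 25.1 dB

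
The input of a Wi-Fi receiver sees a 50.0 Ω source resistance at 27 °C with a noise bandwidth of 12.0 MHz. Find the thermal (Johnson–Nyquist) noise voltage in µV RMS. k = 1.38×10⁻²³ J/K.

T = 27 °C + 273.15 = 300.15 K
V_n = √(4kTRB)
4kTRB = 4 × 1.38×10⁻²³ × 300.15 × 5.00×10¹ × 1.20×10⁷ = 9.94×10⁻¹² V²
V_n = √(9.94×10⁻¹²) = 3.15×10⁻⁶ V = 3.15 µV

3.15 µV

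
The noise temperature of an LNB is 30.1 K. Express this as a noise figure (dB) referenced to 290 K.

0.429 dB

F = 1 + T_e/T₀ = 1 + 30.1/290 = 1.10379
NF = 10 log₁₀(1.10379) = 0.429 dB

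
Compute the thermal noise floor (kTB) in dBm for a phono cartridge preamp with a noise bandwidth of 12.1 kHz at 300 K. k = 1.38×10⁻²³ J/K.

P_n = kTB = 1.38×10⁻²³ × 300 × 1.21×10⁴ = 5.01×10⁻¹⁷ W
In dBm: 10 log₁₀(5.01×10⁻¹⁷ / 10⁻³) = −133.0 dBm

−133.0 dBm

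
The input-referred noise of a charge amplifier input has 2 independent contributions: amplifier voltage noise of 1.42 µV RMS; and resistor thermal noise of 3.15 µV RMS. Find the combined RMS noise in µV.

3.46 µV

Uncorrelated sources add in power (mean-square): V_tot = √(ΣV_i²)
V_tot = √[(1.42×10⁻⁶)² + (3.15×10⁻⁶)²] = 3.46×10⁻⁶ V = 3.46 µV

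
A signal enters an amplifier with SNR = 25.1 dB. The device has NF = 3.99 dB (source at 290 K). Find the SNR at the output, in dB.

21.11 dB

By definition F = SNR_in/SNR_out, so in dB: SNR_out = SNR_in − NF
SNR_out = 25.1 − 3.99 = 21.11 dB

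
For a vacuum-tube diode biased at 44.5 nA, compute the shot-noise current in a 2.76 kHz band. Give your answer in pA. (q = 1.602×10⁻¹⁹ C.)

6.27 pA

I_n = √(2qI·B)
2qI·B = 2 × 1.602×10⁻¹⁹ × 4.45×10⁻⁸ × 2.76×10³ = 3.94×10⁻²³ A²
I_n = √(3.94×10⁻²³) = 6.27×10⁻¹² A = 6.27 pA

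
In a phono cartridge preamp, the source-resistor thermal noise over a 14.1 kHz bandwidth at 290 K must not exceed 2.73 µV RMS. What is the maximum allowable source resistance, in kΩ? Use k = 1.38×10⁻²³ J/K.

Johnson–Nyquist: V_n = √(4kTRB) ⇒ R = V_n² / (4kTB)
4kTB = 4 × 1.38×10⁻²³ × 290 × 1.41×10⁴ = 2.26×10⁻¹⁶
R = (2.73×10⁻⁶)² / 2.26×10⁻¹⁶ = 3.30×10⁴ Ω = 33.0 kΩ

33.0 kΩ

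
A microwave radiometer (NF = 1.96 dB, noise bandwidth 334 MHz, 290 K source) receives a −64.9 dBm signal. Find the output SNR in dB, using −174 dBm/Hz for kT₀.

Noise floor: N = −174 + 10 log₁₀(B) + NF
10 log₁₀(3.34×10⁸) = 85.24 dB
N = −174 + 85.24 + 1.96 = −86.80 dBm
SNR = P_sig − N = −64.9 − (−86.80) = 21.90 dB → 21.9 dB

21.9 dB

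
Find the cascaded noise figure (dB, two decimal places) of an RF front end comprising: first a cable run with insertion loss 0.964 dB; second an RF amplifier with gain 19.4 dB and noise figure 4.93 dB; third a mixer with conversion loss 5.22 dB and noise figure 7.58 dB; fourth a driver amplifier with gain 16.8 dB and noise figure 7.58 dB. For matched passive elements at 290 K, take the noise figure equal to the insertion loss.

6.21 dB

Convert to linear (a loss of L dB is a gain of −L dB): F_i = 10^(NF_i/10), G_i = 10^(G_i,dB/10)
  Stage 1: F_1 = 10^(0.964/10) = 1.249, G_1 = 10^(−0.964/10) = 0.8009
  Stage 2: F_2 = 10^(4.93/10) = 3.112, G_2 = 10^(19.4/10) = 87.10
  Stage 3: F_3 = 10^(7.58/10) = 5.728, G_3 = 10^(−5.22/10) = 0.3006
  Stage 4: F_4 = 10^(7.58/10) = 5.728, G_4 = 10^(16.8/10) = 47.86
Friis cascade:
  F = 1.249 + (3.112 − 1)/0.8009 + (5.728 − 1)/69.76 + (5.728 − 1)/20.97 = 4.178
NF = 10 log₁₀(4.178) = 6.21 dB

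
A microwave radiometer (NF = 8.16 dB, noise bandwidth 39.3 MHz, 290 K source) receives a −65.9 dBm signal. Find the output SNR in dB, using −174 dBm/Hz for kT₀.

24.0 dB

Noise floor: N = −174 + 10 log₁₀(B) + NF
10 log₁₀(3.93×10⁷) = 75.94 dB
N = −174 + 75.94 + 8.16 = −89.90 dBm
SNR = P_sig − N = −65.9 − (−89.90) = 24.00 dB → 24.0 dB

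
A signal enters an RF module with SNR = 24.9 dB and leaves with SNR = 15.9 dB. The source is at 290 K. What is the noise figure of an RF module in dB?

9.0 dB

NF (dB) = SNR_in(dB) − SNR_out(dB) when the source is at T₀
NF = 24.9 − 15.9 = 9.0 dB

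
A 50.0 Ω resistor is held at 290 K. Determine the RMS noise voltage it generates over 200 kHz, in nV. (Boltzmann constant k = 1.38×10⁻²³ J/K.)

V_n = √(4kTRB)
4kTRB = 4 × 1.38×10⁻²³ × 290 × 5.00×10¹ × 2.00×10⁵ = 1.60×10⁻¹³ V²
V_n = √(1.60×10⁻¹³) = 4.00×10⁻⁷ V = 400 nV

400 nV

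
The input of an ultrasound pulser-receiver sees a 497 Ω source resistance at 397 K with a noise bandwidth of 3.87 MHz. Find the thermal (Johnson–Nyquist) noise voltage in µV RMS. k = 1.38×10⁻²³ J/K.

6.49 µV

V_n = √(4kTRB)
4kTRB = 4 × 1.38×10⁻²³ × 397 × 4.97×10² × 3.87×10⁶ = 4.21×10⁻¹¹ V²
V_n = √(4.21×10⁻¹¹) = 6.49×10⁻⁶ V = 6.49 µV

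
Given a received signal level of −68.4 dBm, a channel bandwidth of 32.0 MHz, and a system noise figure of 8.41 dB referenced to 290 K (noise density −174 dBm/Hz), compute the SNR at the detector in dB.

22.1 dB

Noise floor: N = −174 + 10 log₁₀(B) + NF
10 log₁₀(3.20×10⁷) = 75.05 dB
N = −174 + 75.05 + 8.41 = −90.54 dBm
SNR = P_sig − N = −68.4 − (−90.54) = 22.14 dB → 22.1 dB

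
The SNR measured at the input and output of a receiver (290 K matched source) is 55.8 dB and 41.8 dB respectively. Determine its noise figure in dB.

NF (dB) = SNR_in(dB) − SNR_out(dB) when the source is at T₀
NF = 55.8 − 41.8 = 14.0 dB

14.0 dB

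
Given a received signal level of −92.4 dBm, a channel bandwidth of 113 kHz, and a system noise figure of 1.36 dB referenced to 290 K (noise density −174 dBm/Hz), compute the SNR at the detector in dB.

29.7 dB

Noise floor: N = −174 + 10 log₁₀(B) + NF
10 log₁₀(1.13×10⁵) = 50.53 dB
N = −174 + 50.53 + 1.36 = −122.11 dBm
SNR = P_sig − N = −92.4 − (−122.11) = 29.71 dB → 29.7 dB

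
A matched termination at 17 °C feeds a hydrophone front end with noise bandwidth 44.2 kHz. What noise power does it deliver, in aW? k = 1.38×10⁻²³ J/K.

177 aW

T = 17 °C + 273.15 = 290.15 K
P_n = kTB = 1.38×10⁻²³ × 290.15 × 4.42×10⁴ = 1.77×10⁻¹⁶ W = 177 aW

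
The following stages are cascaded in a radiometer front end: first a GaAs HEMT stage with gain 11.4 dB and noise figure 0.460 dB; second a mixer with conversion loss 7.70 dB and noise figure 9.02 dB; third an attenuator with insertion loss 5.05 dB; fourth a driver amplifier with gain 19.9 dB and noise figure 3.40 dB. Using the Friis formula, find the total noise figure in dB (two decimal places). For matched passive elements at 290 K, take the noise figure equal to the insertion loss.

6.21 dB

Convert to linear (a loss of L dB is a gain of −L dB): F_i = 10^(NF_i/10), G_i = 10^(G_i,dB/10)
  Stage 1: F_1 = 10^(0.460/10) = 1.112, G_1 = 10^(11.4/10) = 13.80
  Stage 2: F_2 = 10^(9.02/10) = 7.980, G_2 = 10^(−7.70/10) = 0.1698
  Stage 3: F_3 = 10^(5.05/10) = 3.199, G_3 = 10^(−5.05/10) = 0.3126
  Stage 4: F_4 = 10^(3.40/10) = 2.188, G_4 = 10^(19.9/10) = 97.72
Friis cascade:
  F = 1.112 + (7.980 − 1)/13.80 + (3.199 − 1)/2.344 + (2.188 − 1)/0.7328 = 4.176
NF = 10 log₁₀(4.176) = 6.21 dB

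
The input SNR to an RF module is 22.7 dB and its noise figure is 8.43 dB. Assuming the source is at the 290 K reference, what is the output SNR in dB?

14.27 dB

By definition F = SNR_in/SNR_out, so in dB: SNR_out = SNR_in − NF
SNR_out = 22.7 − 8.43 = 14.27 dB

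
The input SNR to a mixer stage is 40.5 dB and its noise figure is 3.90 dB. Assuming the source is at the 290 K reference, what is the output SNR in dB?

By definition F = SNR_in/SNR_out, so in dB: SNR_out = SNR_in − NF
SNR_out = 40.5 − 3.90 = 36.60 dB

36.60 dB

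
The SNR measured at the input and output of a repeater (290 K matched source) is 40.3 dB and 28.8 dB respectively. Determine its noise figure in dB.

NF (dB) = SNR_in(dB) − SNR_out(dB) when the source is at T₀
NF = 40.3 − 28.8 = 11.5 dB

11.5 dB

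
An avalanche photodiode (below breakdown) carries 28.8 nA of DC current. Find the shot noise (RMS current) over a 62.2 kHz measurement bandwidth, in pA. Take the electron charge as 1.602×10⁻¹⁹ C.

I_n = √(2qI·B)
2qI·B = 2 × 1.602×10⁻¹⁹ × 2.88×10⁻⁸ × 6.22×10⁴ = 5.74×10⁻²² A²
I_n = √(5.74×10⁻²²) = 2.40×10⁻¹¹ A = 24.0 pA

24.0 pA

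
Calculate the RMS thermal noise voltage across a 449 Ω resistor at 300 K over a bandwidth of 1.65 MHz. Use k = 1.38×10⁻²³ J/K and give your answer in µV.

3.50 µV

V_n = √(4kTRB)
4kTRB = 4 × 1.38×10⁻²³ × 300 × 4.49×10² × 1.65×10⁶ = 1.23×10⁻¹¹ V²
V_n = √(1.23×10⁻¹¹) = 3.50×10⁻⁶ V = 3.50 µV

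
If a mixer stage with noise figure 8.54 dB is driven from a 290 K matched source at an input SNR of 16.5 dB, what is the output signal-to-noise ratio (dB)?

By definition F = SNR_in/SNR_out, so in dB: SNR_out = SNR_in − NF
SNR_out = 16.5 − 8.54 = 7.96 dB

7.96 dB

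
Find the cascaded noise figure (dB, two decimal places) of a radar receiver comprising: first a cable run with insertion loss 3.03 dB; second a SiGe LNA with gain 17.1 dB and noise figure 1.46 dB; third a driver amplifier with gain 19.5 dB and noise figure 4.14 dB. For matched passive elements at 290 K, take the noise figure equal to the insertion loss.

Convert to linear (a loss of L dB is a gain of −L dB): F_i = 10^(NF_i/10), G_i = 10^(G_i,dB/10)
  Stage 1: F_1 = 10^(3.03/10) = 2.009, G_1 = 10^(−3.03/10) = 0.4977
  Stage 2: F_2 = 10^(1.46/10) = 1.400, G_2 = 10^(17.1/10) = 51.29
  Stage 3: F_3 = 10^(4.14/10) = 2.594, G_3 = 10^(19.5/10) = 89.13
Friis cascade:
  F = 2.009 + (1.400 − 1)/0.4977 + (2.594 − 1)/25.53 = 2.874
NF = 10 log₁₀(2.874) = 4.59 dB

4.59 dB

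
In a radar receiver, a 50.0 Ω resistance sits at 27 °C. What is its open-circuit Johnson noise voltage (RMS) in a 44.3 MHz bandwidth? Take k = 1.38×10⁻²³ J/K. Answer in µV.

6.06 µV

T = 27 °C + 273.15 = 300.15 K
V_n = √(4kTRB)
4kTRB = 4 × 1.38×10⁻²³ × 300.15 × 5.00×10¹ × 4.43×10⁷ = 3.67×10⁻¹¹ V²
V_n = √(3.67×10⁻¹¹) = 6.06×10⁻⁶ V = 6.06 µV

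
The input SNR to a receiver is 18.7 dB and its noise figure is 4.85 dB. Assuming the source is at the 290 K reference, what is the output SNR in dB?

13.85 dB

By definition F = SNR_in/SNR_out, so in dB: SNR_out = SNR_in − NF
SNR_out = 18.7 − 4.85 = 13.85 dB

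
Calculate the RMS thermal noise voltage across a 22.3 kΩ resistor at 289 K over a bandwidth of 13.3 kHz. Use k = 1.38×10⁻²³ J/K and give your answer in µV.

V_n = √(4kTRB)
4kTRB = 4 × 1.38×10⁻²³ × 289 × 2.23×10⁴ × 1.33×10⁴ = 4.73×10⁻¹² V²
V_n = √(4.73×10⁻¹²) = 2.18×10⁻⁶ V = 2.18 µV

2.18 µV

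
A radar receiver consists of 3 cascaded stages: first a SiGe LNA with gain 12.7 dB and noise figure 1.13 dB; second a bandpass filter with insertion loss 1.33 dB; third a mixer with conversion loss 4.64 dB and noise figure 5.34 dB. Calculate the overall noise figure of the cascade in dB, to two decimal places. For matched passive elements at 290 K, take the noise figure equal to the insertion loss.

Convert to linear (a loss of L dB is a gain of −L dB): F_i = 10^(NF_i/10), G_i = 10^(G_i,dB/10)
  Stage 1: F_1 = 10^(1.13/10) = 1.297, G_1 = 10^(12.7/10) = 18.62
  Stage 2: F_2 = 10^(1.33/10) = 1.358, G_2 = 10^(−1.33/10) = 0.7362
  Stage 3: F_3 = 10^(5.34/10) = 3.420, G_3 = 10^(−4.64/10) = 0.3436
Friis cascade:
  F = 1.297 + (1.358 − 1)/18.62 + (3.420 − 1)/13.71 = 1.493
NF = 10 log₁₀(1.493) = 1.74 dB

1.74 dB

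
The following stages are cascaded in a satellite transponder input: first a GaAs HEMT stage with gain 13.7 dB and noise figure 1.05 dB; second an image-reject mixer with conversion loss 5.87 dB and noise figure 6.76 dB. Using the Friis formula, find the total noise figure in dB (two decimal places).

Convert to linear (a loss of L dB is a gain of −L dB): F_i = 10^(NF_i/10), G_i = 10^(G_i,dB/10)
  Stage 1: F_1 = 10^(1.05/10) = 1.274, G_1 = 10^(13.7/10) = 23.44
  Stage 2: F_2 = 10^(6.76/10) = 4.742, G_2 = 10^(−5.87/10) = 0.2588
Friis cascade:
  F = 1.274 + (4.742 − 1)/23.44 = 1.433
NF = 10 log₁₀(1.433) = 1.56 dB

1.56 dB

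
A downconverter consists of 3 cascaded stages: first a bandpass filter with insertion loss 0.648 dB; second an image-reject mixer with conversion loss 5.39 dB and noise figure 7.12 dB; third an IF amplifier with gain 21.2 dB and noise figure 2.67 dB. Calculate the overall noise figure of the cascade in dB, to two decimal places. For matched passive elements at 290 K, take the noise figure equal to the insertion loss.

Convert to linear (a loss of L dB is a gain of −L dB): F_i = 10^(NF_i/10), G_i = 10^(G_i,dB/10)
  Stage 1: F_1 = 10^(0.648/10) = 1.161, G_1 = 10^(−0.648/10) = 0.8614
  Stage 2: F_2 = 10^(7.12/10) = 5.152, G_2 = 10^(−5.39/10) = 0.2891
  Stage 3: F_3 = 10^(2.67/10) = 1.849, G_3 = 10^(21.2/10) = 131.8
Friis cascade:
  F = 1.161 + (5.152 − 1)/0.8614 + (1.849 − 1)/0.2490 = 9.392
NF = 10 log₁₀(9.392) = 9.73 dB

9.73 dB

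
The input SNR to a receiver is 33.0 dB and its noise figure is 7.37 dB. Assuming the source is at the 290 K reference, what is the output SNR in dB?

By definition F = SNR_in/SNR_out, so in dB: SNR_out = SNR_in − NF
SNR_out = 33.0 − 7.37 = 25.63 dB

25.63 dB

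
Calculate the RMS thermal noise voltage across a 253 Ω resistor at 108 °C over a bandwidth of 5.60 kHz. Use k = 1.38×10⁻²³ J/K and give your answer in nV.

173 nV

T = 108 °C + 273.15 = 381.15 K
V_n = √(4kTRB)
4kTRB = 4 × 1.38×10⁻²³ × 381.15 × 2.53×10² × 5.60×10³ = 2.98×10⁻¹⁴ V²
V_n = √(2.98×10⁻¹⁴) = 1.73×10⁻⁷ V = 173 nV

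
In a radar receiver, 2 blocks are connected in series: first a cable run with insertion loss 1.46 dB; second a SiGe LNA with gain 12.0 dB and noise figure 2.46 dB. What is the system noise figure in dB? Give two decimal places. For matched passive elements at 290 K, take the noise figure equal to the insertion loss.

3.92 dB

Convert to linear (a loss of L dB is a gain of −L dB): F_i = 10^(NF_i/10), G_i = 10^(G_i,dB/10)
  Stage 1: F_1 = 10^(1.46/10) = 1.400, G_1 = 10^(−1.46/10) = 0.7145
  Stage 2: F_2 = 10^(2.46/10) = 1.762, G_2 = 10^(12.0/10) = 15.85
Friis cascade:
  F = 1.400 + (1.762 − 1)/0.7145 = 2.466
NF = 10 log₁₀(2.466) = 3.92 dB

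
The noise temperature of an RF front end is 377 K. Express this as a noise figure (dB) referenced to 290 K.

3.62 dB

F = 1 + T_e/T₀ = 1 + 377/290 = 2.3
NF = 10 log₁₀(2.3) = 3.62 dB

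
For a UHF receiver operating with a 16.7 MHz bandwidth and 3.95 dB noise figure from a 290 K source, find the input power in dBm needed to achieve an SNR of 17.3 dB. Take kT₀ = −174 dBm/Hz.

−80.5 dBm

Sensitivity = −174 + 10 log₁₀(B) + NF + SNR_min
= −174 + 72.23 + 3.95 + 17.3
= −80.52 dBm → −80.5 dBm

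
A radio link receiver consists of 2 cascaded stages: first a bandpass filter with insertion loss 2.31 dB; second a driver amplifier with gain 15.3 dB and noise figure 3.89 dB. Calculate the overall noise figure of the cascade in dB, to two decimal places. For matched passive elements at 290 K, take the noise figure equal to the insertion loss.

6.20 dB

Convert to linear (a loss of L dB is a gain of −L dB): F_i = 10^(NF_i/10), G_i = 10^(G_i,dB/10)
  Stage 1: F_1 = 10^(2.31/10) = 1.702, G_1 = 10^(−2.31/10) = 0.5875
  Stage 2: F_2 = 10^(3.89/10) = 2.449, G_2 = 10^(15.3/10) = 33.88
Friis cascade:
  F = 1.702 + (2.449 − 1)/0.5875 = 4.169
NF = 10 log₁₀(4.169) = 6.20 dB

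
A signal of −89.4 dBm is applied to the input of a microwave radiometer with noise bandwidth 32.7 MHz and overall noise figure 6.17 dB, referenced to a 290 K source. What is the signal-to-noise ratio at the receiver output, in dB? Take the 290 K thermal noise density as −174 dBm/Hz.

3.3 dB

Noise floor: N = −174 + 10 log₁₀(B) + NF
10 log₁₀(3.27×10⁷) = 75.15 dB
N = −174 + 75.15 + 6.17 = −92.68 dBm
SNR = P_sig − N = −89.4 − (−92.68) = 3.28 dB → 3.3 dB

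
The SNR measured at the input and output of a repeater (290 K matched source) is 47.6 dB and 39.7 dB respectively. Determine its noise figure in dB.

NF (dB) = SNR_in(dB) − SNR_out(dB) when the source is at T₀
NF = 47.6 − 39.7 = 7.9 dB

7.9 dB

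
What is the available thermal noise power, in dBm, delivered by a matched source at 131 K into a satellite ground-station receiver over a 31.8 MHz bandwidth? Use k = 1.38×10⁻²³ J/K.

P_n = kTB = 1.38×10⁻²³ × 131 × 3.18×10⁷ = 5.75×10⁻¹⁴ W
In dBm: 10 log₁₀(5.75×10⁻¹⁴ / 10⁻³) = −102.4 dBm

−102.4 dBm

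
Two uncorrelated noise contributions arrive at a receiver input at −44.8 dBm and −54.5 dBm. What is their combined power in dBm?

−44.4 dBm

Convert to linear, add, convert back:
P₁ = 3.31×10⁻⁸ W, P₂ = 3.55×10⁻⁹ W
P_tot = 3.67×10⁻⁸ W → 10 log₁₀(P_tot / 10⁻³) = −44.4 dBm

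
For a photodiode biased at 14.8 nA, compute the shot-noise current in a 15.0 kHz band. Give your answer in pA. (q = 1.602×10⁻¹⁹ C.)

8.43 pA

I_n = √(2qI·B)
2qI·B = 2 × 1.602×10⁻¹⁹ × 1.48×10⁻⁸ × 1.50×10⁴ = 7.11×10⁻²³ A²
I_n = √(7.11×10⁻²³) = 8.43×10⁻¹² A = 8.43 pA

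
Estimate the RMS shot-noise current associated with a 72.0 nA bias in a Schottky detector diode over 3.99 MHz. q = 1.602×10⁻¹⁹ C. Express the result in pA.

303 pA

I_n = √(2qI·B)
2qI·B = 2 × 1.602×10⁻¹⁹ × 7.20×10⁻⁸ × 3.99×10⁶ = 9.20×10⁻²⁰ A²
I_n = √(9.20×10⁻²⁰) = 3.03×10⁻¹⁰ A = 303 pA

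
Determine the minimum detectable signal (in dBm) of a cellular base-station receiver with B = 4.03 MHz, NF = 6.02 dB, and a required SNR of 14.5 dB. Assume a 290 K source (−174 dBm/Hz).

Sensitivity = −174 + 10 log₁₀(B) + NF + SNR_min
= −174 + 66.05 + 6.02 + 14.5
= −87.43 dBm → −87.4 dBm

−87.4 dBm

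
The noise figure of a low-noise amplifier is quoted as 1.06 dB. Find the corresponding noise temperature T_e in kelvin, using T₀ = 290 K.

F = 10^(1.06/10) = 1.27644
T_e = (F − 1)·T₀ = (1.27644 − 1) × 290 = 80.2 K

80.2 K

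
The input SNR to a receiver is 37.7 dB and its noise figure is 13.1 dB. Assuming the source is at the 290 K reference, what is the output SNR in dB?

By definition F = SNR_in/SNR_out, so in dB: SNR_out = SNR_in − NF
SNR_out = 37.7 − 13.1 = 24.6 dB

24.6 dB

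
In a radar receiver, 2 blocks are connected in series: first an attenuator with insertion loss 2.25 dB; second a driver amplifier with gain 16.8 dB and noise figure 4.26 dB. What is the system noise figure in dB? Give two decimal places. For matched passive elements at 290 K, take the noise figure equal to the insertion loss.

Convert to linear (a loss of L dB is a gain of −L dB): F_i = 10^(NF_i/10), G_i = 10^(G_i,dB/10)
  Stage 1: F_1 = 10^(2.25/10) = 1.679, G_1 = 10^(−2.25/10) = 0.5957
  Stage 2: F_2 = 10^(4.26/10) = 2.667, G_2 = 10^(16.8/10) = 47.86
Friis cascade:
  F = 1.679 + (2.667 − 1)/0.5957 = 4.477
NF = 10 log₁₀(4.477) = 6.51 dB

6.51 dB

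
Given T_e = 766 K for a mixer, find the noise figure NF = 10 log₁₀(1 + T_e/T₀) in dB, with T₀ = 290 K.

5.61 dB

F = 1 + T_e/T₀ = 1 + 766/290 = 3.64138
NF = 10 log₁₀(3.64138) = 5.61 dB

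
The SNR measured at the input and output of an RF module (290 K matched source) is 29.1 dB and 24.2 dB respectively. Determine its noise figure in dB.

NF (dB) = SNR_in(dB) − SNR_out(dB) when the source is at T₀
NF = 29.1 − 24.2 = 4.9 dB

4.9 dB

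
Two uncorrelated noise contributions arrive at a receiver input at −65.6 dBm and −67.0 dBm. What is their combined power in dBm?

Convert to linear, add, convert back:
P₁ = 2.75×10⁻¹⁰ W, P₂ = 2.00×10⁻¹⁰ W
P_tot = 4.75×10⁻¹⁰ W → 10 log₁₀(P_tot / 10⁻³) = −63.2 dBm

−63.2 dBm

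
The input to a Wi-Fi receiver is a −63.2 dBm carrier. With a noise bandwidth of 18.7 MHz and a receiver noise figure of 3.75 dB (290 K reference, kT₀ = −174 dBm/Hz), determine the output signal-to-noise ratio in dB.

34.3 dB

Noise floor: N = −174 + 10 log₁₀(B) + NF
10 log₁₀(1.87×10⁷) = 72.72 dB
N = −174 + 72.72 + 3.75 = −97.53 dBm
SNR = P_sig − N = −63.2 − (−97.53) = 34.33 dB → 34.3 dB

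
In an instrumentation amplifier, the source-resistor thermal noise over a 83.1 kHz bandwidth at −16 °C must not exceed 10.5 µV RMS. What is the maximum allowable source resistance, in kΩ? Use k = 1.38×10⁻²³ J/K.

93.5 kΩ

T = −16 °C + 273.15 = 257.15 K
Johnson–Nyquist: V_n = √(4kTRB) ⇒ R = V_n² / (4kTB)
4kTB = 4 × 1.38×10⁻²³ × 257.15 × 8.31×10⁴ = 1.18×10⁻¹⁵
R = (1.05×10⁻⁵)² / 1.18×10⁻¹⁵ = 9.35×10⁴ Ω = 93.5 kΩ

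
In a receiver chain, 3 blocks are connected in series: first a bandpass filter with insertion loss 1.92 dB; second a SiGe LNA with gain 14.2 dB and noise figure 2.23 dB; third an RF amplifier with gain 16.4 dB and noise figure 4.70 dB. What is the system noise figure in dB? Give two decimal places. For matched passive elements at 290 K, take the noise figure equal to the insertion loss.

4.34 dB

Convert to linear (a loss of L dB is a gain of −L dB): F_i = 10^(NF_i/10), G_i = 10^(G_i,dB/10)
  Stage 1: F_1 = 10^(1.92/10) = 1.556, G_1 = 10^(−1.92/10) = 0.6427
  Stage 2: F_2 = 10^(2.23/10) = 1.671, G_2 = 10^(14.2/10) = 26.30
  Stage 3: F_3 = 10^(4.70/10) = 2.951, G_3 = 10^(16.4/10) = 43.65
Friis cascade:
  F = 1.556 + (1.671 − 1)/0.6427 + (2.951 − 1)/16.90 = 2.716
NF = 10 log₁₀(2.716) = 4.34 dB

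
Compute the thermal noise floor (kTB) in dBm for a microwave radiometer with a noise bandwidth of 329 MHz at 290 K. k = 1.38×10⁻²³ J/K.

P_n = kTB = 1.38×10⁻²³ × 290 × 3.29×10⁸ = 1.32×10⁻¹² W
In dBm: 10 log₁₀(1.32×10⁻¹² / 10⁻³) = −88.8 dBm

−88.8 dBm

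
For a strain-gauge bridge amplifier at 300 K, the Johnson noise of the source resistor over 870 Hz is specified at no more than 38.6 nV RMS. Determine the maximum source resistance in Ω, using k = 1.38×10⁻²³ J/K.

Johnson–Nyquist: V_n = √(4kTRB) ⇒ R = V_n² / (4kTB)
4kTB = 4 × 1.38×10⁻²³ × 300 × 8.70×10² = 1.44×10⁻¹⁷
R = (3.86×10⁻⁸)² / 1.44×10⁻¹⁷ = 1.03×10² Ω = 103 Ω

103 Ω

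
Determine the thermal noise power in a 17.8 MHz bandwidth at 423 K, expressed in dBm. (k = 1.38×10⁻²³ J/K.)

P_n = kTB = 1.38×10⁻²³ × 423 × 1.78×10⁷ = 1.04×10⁻¹³ W
In dBm: 10 log₁₀(1.04×10⁻¹³ / 10⁻³) = −99.8 dBm

−99.8 dBm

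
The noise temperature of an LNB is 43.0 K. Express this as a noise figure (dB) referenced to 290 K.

F = 1 + T_e/T₀ = 1 + 43.0/290 = 1.14828
NF = 10 log₁₀(1.14828) = 0.600 dB

0.600 dB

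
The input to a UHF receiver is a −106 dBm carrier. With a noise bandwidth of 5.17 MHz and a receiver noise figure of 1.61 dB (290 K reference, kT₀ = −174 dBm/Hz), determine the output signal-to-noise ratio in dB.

−0.7 dB

Noise floor: N = −174 + 10 log₁₀(B) + NF
10 log₁₀(5.17×10⁶) = 67.13 dB
N = −174 + 67.13 + 1.61 = −105.26 dBm
SNR = P_sig − N = −106 − (−105.26) = −0.74 dB → −0.7 dB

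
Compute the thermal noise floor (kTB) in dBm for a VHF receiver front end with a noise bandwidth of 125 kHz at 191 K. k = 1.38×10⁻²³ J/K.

P_n = kTB = 1.38×10⁻²³ × 191 × 1.25×10⁵ = 3.29×10⁻¹⁶ W
In dBm: 10 log₁₀(3.29×10⁻¹⁶ / 10⁻³) = −124.8 dBm

−124.8 dBm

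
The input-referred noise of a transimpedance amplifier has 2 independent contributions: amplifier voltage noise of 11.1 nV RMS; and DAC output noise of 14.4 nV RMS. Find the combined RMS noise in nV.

18.2 nV

Uncorrelated sources add in power (mean-square): V_tot = √(ΣV_i²)
V_tot = √[(1.11×10⁻⁸)² + (1.44×10⁻⁸)²] = 1.82×10⁻⁸ V = 18.2 nV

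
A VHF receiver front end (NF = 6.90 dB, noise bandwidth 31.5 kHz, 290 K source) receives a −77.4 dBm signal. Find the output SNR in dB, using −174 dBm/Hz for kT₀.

Noise floor: N = −174 + 10 log₁₀(B) + NF
10 log₁₀(3.15×10⁴) = 44.98 dB
N = −174 + 44.98 + 6.90 = −122.12 dBm
SNR = P_sig − N = −77.4 − (−122.12) = 44.72 dB → 44.7 dB

44.7 dB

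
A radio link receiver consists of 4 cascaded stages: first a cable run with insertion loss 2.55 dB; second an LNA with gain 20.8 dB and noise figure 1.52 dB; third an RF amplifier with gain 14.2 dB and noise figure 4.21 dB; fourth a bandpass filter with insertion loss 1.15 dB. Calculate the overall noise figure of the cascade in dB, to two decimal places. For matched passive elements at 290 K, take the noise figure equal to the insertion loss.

4.11 dB

Convert to linear (a loss of L dB is a gain of −L dB): F_i = 10^(NF_i/10), G_i = 10^(G_i,dB/10)
  Stage 1: F_1 = 10^(2.55/10) = 1.799, G_1 = 10^(−2.55/10) = 0.5559
  Stage 2: F_2 = 10^(1.52/10) = 1.419, G_2 = 10^(20.8/10) = 120.2
  Stage 3: F_3 = 10^(4.21/10) = 2.636, G_3 = 10^(14.2/10) = 26.30
  Stage 4: F_4 = 10^(1.15/10) = 1.303, G_4 = 10^(−1.15/10) = 0.7674
Friis cascade:
  F = 1.799 + (1.419 − 1)/0.5559 + (2.636 − 1)/66.83 + (1.303 − 1)/1758 = 2.577
NF = 10 log₁₀(2.577) = 4.11 dB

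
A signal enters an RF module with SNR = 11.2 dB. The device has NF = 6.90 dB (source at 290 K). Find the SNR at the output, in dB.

4.30 dB

By definition F = SNR_in/SNR_out, so in dB: SNR_out = SNR_in − NF
SNR_out = 11.2 − 6.90 = 4.30 dB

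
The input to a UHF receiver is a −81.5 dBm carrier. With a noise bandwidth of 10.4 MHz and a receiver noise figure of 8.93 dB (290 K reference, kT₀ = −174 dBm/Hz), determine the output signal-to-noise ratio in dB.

13.4 dB

Noise floor: N = −174 + 10 log₁₀(B) + NF
10 log₁₀(1.04×10⁷) = 70.17 dB
N = −174 + 70.17 + 8.93 = −94.90 dBm
SNR = P_sig − N = −81.5 − (−94.90) = 13.40 dB → 13.4 dB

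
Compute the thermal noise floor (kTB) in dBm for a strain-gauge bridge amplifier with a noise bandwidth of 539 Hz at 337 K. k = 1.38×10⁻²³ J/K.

P_n = kTB = 1.38×10⁻²³ × 337 × 5.39×10² = 2.51×10⁻¹⁸ W
In dBm: 10 log₁₀(2.51×10⁻¹⁸ / 10⁻³) = −146.0 dBm

−146.0 dBm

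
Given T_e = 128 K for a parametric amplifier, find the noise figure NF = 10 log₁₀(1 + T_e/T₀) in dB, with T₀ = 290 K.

F = 1 + T_e/T₀ = 1 + 128/290 = 1.44138
NF = 10 log₁₀(1.44138) = 1.59 dB

1.59 dB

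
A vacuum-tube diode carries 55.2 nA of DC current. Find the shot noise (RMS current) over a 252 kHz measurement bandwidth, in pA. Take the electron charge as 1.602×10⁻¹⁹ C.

I_n = √(2qI·B)
2qI·B = 2 × 1.602×10⁻¹⁹ × 5.52×10⁻⁸ × 2.52×10⁵ = 4.46×10⁻²¹ A²
I_n = √(4.46×10⁻²¹) = 6.68×10⁻¹¹ A = 66.8 pA

66.8 pA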